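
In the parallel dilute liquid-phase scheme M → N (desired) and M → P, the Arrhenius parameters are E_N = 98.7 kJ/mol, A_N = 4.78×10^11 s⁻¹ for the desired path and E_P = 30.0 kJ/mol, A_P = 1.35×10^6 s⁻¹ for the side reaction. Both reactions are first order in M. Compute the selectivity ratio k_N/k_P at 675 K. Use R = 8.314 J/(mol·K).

With equal orders, S_{N/P} = k_N/k_P = (A_N/A_P)·exp[(E_P−E_N)/(RT)].
(E_P−E_N)/(RT) = (30.0−98.7)×10³/(8.314×675) = -68700/5612 = -12.24.
k_N/k_P = (4.78×10^11/1.35×10^6)·exp(-12.24) = 3.541×10^5 × 4.825×10^-6 = 1.71.

1.71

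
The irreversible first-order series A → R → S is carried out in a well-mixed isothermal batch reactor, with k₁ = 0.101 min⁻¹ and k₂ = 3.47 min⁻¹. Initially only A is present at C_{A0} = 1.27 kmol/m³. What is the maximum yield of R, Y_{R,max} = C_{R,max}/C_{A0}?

0.0262

At the optimum, C_{R,max}/C_{A0} = (k₁/k₂)^[k₂/(k₂−k₁)].
= (0.101/3.47)^(3.47/(3.47−0.101)) = (0.02911)^(1.030) = 0.02618.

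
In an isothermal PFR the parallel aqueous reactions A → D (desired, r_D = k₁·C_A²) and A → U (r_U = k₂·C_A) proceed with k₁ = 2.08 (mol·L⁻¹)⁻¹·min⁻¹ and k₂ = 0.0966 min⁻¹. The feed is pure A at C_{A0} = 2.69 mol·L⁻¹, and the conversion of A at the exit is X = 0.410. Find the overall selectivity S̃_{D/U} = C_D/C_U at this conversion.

C_A = C_{A0}(1−X) = 1.587 mol·L⁻¹.
Along a PFR/batch, dC_U/dC_A = −r_U/(r_D+r_U) = −k₂/(k₂+k₁·C_A).
Integrating from C_{A0} to C_A: C_U = (0.0966/2.08)·ln[(0.0966+2.08·2.69)/(0.0966+2.08·1.59)] = 0.04644·ln(5.692/3.398) = 0.02396 mol·L⁻¹.
Then C_D = (C_{A0}−C_A) − C_U = 1.103 − 0.02396 = 1.079 mol·L⁻¹.
S̃_{D/U} = C_D/C_U = 1.079/0.02396 = 45.0.

45.0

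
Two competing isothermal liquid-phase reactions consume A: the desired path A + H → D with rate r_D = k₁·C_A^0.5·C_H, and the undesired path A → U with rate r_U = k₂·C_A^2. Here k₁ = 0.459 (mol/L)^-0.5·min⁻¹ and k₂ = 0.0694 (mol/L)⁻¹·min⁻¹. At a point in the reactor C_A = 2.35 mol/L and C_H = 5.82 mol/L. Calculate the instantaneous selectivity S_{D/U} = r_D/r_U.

10.7

S_{D/U} = r_D/r_U = (k₁·C_A^0.5·C_H)/(k₂·C_A^2) = (k₁/k₂)·C_A^-1.5·C_H.
= (0.459×2.350^0.5×5.820) / (0.0694×2.350^2) = 4.095/0.3833 = 10.7.
The undesired path is higher order in A, so low C_A (CSTR or dilute feed) favours D.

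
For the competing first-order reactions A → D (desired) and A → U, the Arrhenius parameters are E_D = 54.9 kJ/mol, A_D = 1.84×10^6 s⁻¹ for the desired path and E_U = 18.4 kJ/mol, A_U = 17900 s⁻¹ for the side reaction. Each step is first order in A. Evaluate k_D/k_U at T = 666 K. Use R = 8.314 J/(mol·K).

0.141

k_D/k_U = (A_D/A_U)·exp[−(E_D−E_U)/(RT)] = (A_D/A_U)·exp[(E_U−E_D)/(RT)].
(E_U−E_D)/(RT) = (18.4−54.9)×10³/(8.314×666) = -36500/5537 = -6.592.
k_D/k_U = (1.84×10^6/17900)·exp(-6.592) = 102.8 × 0.001371 = 0.141.
Since E_D > E_U, raising the temperature improves selectivity toward D.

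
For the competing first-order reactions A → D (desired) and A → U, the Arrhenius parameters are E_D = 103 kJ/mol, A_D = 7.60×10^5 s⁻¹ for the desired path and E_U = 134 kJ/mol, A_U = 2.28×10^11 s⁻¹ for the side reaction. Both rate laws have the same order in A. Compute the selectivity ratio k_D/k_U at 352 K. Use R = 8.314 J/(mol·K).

With equal orders, S_{D/U} = k_D/k_U = (A_D/A_U)·exp[(E_U−E_D)/(RT)].
(E_U−E_D)/(RT) = (134−103)×10³/(8.314×352) = 31000/2927 = 10.59.
k_D/k_U = (7.60×10^5/2.28×10^11)·exp(10.59) = 3.333×10^-6 × 39845 = 0.133.
Since E_D < E_U, lowering the temperature improves selectivity toward D.

0.133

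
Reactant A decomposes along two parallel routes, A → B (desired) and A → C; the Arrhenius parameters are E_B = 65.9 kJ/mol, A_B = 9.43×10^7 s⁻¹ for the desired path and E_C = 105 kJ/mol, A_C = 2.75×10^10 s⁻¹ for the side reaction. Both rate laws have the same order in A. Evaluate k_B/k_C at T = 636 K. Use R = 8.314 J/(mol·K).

With equal orders, S_{B/C} = k_B/k_C = (A_B/A_C)·exp[(E_C−E_B)/(RT)].
(E_C−E_B)/(RT) = (105−65.9)×10³/(8.314×636) = 39100/5288 = 7.395.
k_B/k_C = (9.43×10^7/2.75×10^10)·exp(7.395) = 0.003429 × 1627 = 5.58.

5.58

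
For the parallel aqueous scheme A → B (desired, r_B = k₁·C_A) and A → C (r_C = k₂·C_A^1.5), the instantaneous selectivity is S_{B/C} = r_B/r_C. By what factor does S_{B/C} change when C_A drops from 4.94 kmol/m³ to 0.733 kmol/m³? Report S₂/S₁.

2.60

S_{B/C} = (k₁/k₂)·C_A^-0.5, so S₂/S₁ = (C_{A,2}/C_{A,1})^-0.5.
= (0.733/4.94)^(-0.5) = (0.1484)^(-0.5) = 2.60.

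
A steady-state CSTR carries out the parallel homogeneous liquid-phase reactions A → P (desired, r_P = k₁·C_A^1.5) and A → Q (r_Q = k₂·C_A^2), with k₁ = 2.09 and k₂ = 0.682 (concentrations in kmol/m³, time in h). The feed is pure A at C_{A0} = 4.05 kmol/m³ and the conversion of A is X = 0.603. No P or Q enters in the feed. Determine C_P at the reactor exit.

1.73 kmol/m³

Exit C_A = C_{A0}(1−X) = 4.05×0.397 = 1.608 kmol/m³.
Rates in a CSTR are evaluated at the outlet concentration: r_P = 2.09×1.608^1.5 = 4.261, r_Q = 0.682×1.608^2 = 1.763.
Fraction of consumed A going to P: r_P/(r_P+r_Q) = 0.7073.
C_P = 0.7073·C_{A0}·X = 0.7073×4.05×0.603 = 1.73 kmol/m³.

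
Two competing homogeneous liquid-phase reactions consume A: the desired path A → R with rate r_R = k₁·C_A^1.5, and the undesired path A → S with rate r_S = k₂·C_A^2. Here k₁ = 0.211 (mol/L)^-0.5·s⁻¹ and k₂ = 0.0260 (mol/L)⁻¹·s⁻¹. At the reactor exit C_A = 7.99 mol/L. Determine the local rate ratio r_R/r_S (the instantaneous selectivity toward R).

S_{R/S} = r_R/r_S = (k₁·C_A^1.5)/(k₂·C_A^2) = (k₁/k₂)·C_A^-0.5.
= (0.211×7.990^1.5) / (0.0260×7.990^2) = 4.765/1.660 = 2.87.
The undesired path is higher order in A, so low C_A (CSTR or dilute feed) favours R.

2.87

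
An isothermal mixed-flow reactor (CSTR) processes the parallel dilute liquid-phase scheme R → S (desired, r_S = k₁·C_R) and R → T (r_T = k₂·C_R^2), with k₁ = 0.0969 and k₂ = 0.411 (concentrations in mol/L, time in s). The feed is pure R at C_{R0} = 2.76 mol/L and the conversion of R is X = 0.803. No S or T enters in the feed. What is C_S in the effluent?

Exit C_R = C_{R0}(1−X) = 2.76×0.197 = 0.5437 mol/L.
In a CSTR the entire volume is at exit conditions, so r_S = 0.0969×0.5437 = 0.05269 and r_T = 0.411×0.5437^2 = 0.1215.
Fraction of consumed R going to S: r_S/(r_S+r_T) = 0.3025.
C_S = 0.3025·C_{R0}·X = 0.3025×2.76×0.803 = 0.670 mol/L.

0.670 mol/L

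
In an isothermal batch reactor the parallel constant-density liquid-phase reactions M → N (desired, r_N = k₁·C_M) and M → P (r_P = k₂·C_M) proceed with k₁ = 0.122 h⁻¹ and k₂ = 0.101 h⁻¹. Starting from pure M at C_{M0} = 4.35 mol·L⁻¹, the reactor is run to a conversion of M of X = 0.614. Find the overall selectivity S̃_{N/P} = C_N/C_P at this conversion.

1.21

C_M = C_{M0}(1−X) = 1.679 mol·L⁻¹.
Both paths are first order in M, so the instantaneous fraction to N is constant: dC_N/d(−C_M) = k₁/(k₁+k₂) = 0.5471.
C_N = 0.5471·(C_{M0}−C_M) = 0.5471×2.671 = 1.46 mol·L⁻¹.
C_P = (C_{M0}−C_M)−C_N = 1.210 mol·L⁻¹; S̃_{N/P} = 1.461/1.210 = 1.21.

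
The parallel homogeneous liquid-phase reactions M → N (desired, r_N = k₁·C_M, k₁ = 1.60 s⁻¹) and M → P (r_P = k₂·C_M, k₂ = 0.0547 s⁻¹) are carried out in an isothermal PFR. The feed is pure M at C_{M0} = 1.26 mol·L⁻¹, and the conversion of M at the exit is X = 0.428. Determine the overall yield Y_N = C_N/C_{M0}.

C_M = C_{M0}(1−X) = 0.7207 mol·L⁻¹.
Both paths are first order in M, so the instantaneous fraction to N is constant: dC_N/d(−C_M) = k₁/(k₁+k₂) = 0.9669.
C_N = 0.9669·(C_{M0}−C_M) = 0.9669×0.5393 = 0.521 mol·L⁻¹.
Y_N = C_N/C_{M0} = 0.5215/1.26 = 0.414.

0.414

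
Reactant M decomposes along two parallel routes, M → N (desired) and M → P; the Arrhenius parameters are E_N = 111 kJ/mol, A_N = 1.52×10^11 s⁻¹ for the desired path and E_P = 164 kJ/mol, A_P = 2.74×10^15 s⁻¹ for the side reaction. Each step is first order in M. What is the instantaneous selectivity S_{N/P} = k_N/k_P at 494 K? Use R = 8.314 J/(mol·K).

Since both paths have the same order in M, the concentration cancels and S_{N/P} = k_N/k_P = (A_N/A_P)·exp[(E_P−E_N)/(RT)].
(E_P−E_N)/(RT) = (164−111)×10³/(8.314×494) = 53000/4107 = 12.90.
k_N/k_P = (1.52×10^11/2.74×10^15)·exp(12.90) = 5.547×10^-5 × 4.021×10^5 = 22.3.
Since E_N < E_P, lowering the temperature improves selectivity toward N.

22.3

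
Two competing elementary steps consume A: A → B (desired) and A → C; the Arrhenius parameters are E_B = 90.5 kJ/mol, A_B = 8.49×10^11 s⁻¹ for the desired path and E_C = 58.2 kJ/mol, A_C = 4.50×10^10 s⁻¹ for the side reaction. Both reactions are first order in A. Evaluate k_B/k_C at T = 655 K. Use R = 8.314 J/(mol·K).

k_B/k_C = (A_B/A_C)·exp[−(E_B−E_C)/(RT)] = (A_B/A_C)·exp[(E_C−E_B)/(RT)].
(E_C−E_B)/(RT) = (58.2−90.5)×10³/(8.314×655) = -32300/5446 = -5.931.
k_B/k_C = (8.49×10^11/4.50×10^10)·exp(-5.931) = 18.87 × 0.002655 = 0.0501.
Since E_B > E_C, raising the temperature improves selectivity toward B.

0.0501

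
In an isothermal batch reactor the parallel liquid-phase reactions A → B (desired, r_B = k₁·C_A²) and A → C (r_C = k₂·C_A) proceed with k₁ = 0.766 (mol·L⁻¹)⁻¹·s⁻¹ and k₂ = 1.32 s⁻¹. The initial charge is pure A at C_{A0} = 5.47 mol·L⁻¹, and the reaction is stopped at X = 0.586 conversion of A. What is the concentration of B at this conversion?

C_A = C_{A0}(1−X) = 2.265 mol·L⁻¹.
Along a PFR/batch, dC_C/dC_A = −r_C/(r_B+r_C) = −k₂/(k₂+k₁·C_A).
Integrating from C_{A0} to C_A: C_C = (1.32/0.766)·ln[(1.32+0.766·5.47)/(1.32+0.766·2.26)] = 1.723·ln(5.510/3.055) = 1.017 mol·L⁻¹.
Then C_B = (C_{A0}−C_A) − C_C = 3.205 − 1.017 = 2.189 mol·L⁻¹.

2.19 mol·L⁻¹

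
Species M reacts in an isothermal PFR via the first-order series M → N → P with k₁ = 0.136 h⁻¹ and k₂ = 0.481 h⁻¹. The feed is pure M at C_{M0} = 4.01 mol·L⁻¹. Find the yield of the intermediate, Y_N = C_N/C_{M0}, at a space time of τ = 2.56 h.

For first-order series with pure M initially, C_N(τ) = k₁C_{M0}/(k₂−k₁)·(e^(−k₁τ) − e^(−k₂τ)).
e^(−k₁τ) = e^(−0.136×2.56) = e^(−0.3482) = 0.7060; e^(−k₂τ) = e^(−1.231) = 0.2919.
C_N = 0.136×4.01/(0.481−0.136) × (0.7060−0.2919) = 1.581×0.4141 = 0.6546 mol·L⁻¹.
Y_N = C_N/C_{M0} = 0.6546/4.01 = 0.163.

0.163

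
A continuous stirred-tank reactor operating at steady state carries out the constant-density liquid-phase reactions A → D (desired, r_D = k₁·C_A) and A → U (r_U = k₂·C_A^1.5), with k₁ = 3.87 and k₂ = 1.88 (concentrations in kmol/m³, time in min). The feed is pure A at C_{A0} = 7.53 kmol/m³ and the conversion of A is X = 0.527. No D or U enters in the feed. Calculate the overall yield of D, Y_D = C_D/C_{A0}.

Exit C_A = C_{A0}(1−X) = 7.53×0.473 = 3.562 kmol/m³.
A CSTR operates uniformly at the exit composition, giving r_D = 13.78 and r_U = 12.64 (each k·C_A^n at C_A = 3.562).
Fraction of consumed A going to D: r_D/(r_D+r_U) = 0.5217.
C_D = 0.5217·C_{A0}·X = 0.5217×7.53×0.527 = 2.07 kmol/m³; Y_D = C_D/C_{A0} = 0.275.

0.275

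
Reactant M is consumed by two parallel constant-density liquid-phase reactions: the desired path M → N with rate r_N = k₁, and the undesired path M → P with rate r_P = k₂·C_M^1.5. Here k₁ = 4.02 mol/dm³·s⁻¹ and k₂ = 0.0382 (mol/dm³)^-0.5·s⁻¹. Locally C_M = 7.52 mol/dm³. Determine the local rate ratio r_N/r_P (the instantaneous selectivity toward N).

5.10

S_{N/P} = r_N/r_P = (k₁)/(k₂·C_M^1.5) = (k₁/k₂)·C_M^-1.5.
= (4.02) / (0.0382×7.520^1.5) = 4.020/0.7878 = 5.10.
The undesired path is higher order in M, so low C_M (CSTR or dilute feed) favours N.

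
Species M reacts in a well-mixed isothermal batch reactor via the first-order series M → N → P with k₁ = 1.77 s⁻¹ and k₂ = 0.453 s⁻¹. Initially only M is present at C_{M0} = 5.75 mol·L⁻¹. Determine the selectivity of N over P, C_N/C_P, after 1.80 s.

1.28

The intermediate concentration in a first-order A→B→C sequence is C_N = k₁C_{M0}(e^(−k₁t) − e^(−k₂t))/(k₂−k₁).
e^(−k₁t) = e^(−1.77×1.80) = e^(−3.186) = 0.04134; e^(−k₂t) = e^(−0.8154) = 0.4425.
C_N = 1.77×5.75/(0.453−1.77) × (0.04134−0.4425) = (-7.728)×(-0.4011) = 3.100 mol·L⁻¹.
C_M = C_{M0}e^(−k₁t) = 0.2377 mol·L⁻¹, so C_P = C_{M0}−C_M−C_N = 2.412 mol·L⁻¹; C_N/C_P = 1.28.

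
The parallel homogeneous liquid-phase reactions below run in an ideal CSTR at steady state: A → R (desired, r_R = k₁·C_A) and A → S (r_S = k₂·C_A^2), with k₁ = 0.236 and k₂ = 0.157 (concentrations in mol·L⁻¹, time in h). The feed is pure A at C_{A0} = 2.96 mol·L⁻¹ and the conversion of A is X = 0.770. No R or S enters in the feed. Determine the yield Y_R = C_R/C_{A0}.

Exit C_A = C_{A0}(1−X) = 2.96×0.230 = 0.6808 mol·L⁻¹.
In a CSTR the entire volume is at exit conditions, so r_R = 0.236×0.6808 = 0.1607 and r_S = 0.157×0.6808^2 = 0.07277.
Fraction of consumed A going to R: r_R/(r_R+r_S) = 0.6883.
C_R = 0.6883·C_{A0}·X = 0.6883×2.96×0.770 = 1.57 mol·L⁻¹; Y_R = C_R/C_{A0} = 0.530.

0.530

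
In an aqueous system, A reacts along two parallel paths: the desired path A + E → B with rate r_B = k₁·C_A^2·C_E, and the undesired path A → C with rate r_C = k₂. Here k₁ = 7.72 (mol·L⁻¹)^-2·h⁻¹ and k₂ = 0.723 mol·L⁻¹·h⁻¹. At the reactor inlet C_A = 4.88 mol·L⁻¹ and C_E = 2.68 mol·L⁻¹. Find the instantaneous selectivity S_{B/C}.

681

S_{B/C} = r_B/r_C = (k₁·C_A^2·C_E)/(k₂) = (k₁/k₂)·C_A^2·C_E.
= (7.72×4.880^2×2.680) / (0.723) = 492.7/0.7230 = 681.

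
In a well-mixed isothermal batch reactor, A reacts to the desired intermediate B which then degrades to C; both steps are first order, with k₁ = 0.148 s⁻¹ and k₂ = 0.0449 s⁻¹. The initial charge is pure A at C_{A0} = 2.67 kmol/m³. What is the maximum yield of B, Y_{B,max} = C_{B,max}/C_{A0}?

0.595

For a first-order series the maximum intermediate yield is C_{B,max}/C_{A0} = (k₁/k₂)^[k₂/(k₂−k₁)].
= (0.148/0.0449)^(0.0449/(0.0449−0.148)) = (3.296)^(-0.4355) = 0.5948.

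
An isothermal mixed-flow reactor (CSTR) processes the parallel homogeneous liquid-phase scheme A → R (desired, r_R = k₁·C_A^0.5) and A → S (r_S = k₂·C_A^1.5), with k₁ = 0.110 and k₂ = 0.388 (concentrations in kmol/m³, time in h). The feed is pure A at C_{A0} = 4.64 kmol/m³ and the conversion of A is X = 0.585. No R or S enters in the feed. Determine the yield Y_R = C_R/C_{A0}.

Exit C_A = C_{A0}(1−X) = 4.64×0.415 = 1.926 kmol/m³.
Rates in a CSTR are evaluated at the outlet concentration: r_R = 0.110×1.926^0.5 = 0.1526, r_S = 0.388×1.926^1.5 = 1.037.
Fraction of consumed A going to R: r_R/(r_R+r_S) = 0.1283.
C_R = 0.1283·C_{A0}·X = 0.1283×4.64×0.585 = 0.348 kmol/m³; Y_R = C_R/C_{A0} = 0.0751.

0.0751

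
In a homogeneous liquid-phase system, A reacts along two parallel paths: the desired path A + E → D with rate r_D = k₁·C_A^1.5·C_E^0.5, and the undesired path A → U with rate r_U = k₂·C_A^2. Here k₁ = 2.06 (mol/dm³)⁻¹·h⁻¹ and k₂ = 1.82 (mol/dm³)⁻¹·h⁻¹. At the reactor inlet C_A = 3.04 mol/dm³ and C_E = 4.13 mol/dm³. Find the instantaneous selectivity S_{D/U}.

S_{D/U} = r_D/r_U = (k₁·C_A^1.5·C_E^0.5)/(k₂·C_A^2) = (k₁/k₂)·C_A^-0.5·C_E^0.5.
= (2.06×3.040^1.5×4.130^0.5) / (1.82×3.040^2) = 22.19/16.82 = 1.32.
The undesired path is higher order in A, so low C_A (CSTR or dilute feed) favours D.

1.32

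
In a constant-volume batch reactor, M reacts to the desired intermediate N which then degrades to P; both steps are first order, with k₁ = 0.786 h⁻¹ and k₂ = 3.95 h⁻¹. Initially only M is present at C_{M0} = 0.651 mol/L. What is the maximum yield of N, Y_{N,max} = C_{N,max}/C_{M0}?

For a first-order series the maximum intermediate yield is C_{N,max}/C_{M0} = (k₁/k₂)^[k₂/(k₂−k₁)].
= (0.786/3.95)^(3.95/(3.95−0.786)) = (0.1990)^(1.248) = 0.1332.

0.133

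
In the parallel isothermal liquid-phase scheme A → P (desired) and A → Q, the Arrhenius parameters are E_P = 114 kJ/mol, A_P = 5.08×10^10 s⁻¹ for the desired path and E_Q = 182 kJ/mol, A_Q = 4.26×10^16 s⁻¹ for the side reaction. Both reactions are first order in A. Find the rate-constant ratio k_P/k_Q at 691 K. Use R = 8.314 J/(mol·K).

0.165

With equal orders, S_{P/Q} = k_P/k_Q = (A_P/A_Q)·exp[(E_Q−E_P)/(RT)].
(E_Q−E_P)/(RT) = (182−114)×10³/(8.314×691) = 68000/5745 = 11.84.
k_P/k_Q = (5.08×10^10/4.26×10^16)·exp(11.84) = 1.192×10^-6 × 1.382×10^5 = 0.165.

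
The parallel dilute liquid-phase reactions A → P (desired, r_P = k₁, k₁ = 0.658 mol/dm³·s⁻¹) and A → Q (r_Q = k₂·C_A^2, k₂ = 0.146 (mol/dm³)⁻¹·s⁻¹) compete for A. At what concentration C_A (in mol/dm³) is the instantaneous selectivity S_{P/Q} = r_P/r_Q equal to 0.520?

2.94 mol/dm³

S_{P/Q} = (k₁/k₂)·C_A^-2 ⇒ C_A = (S·k₂/k₁)^(-0.5).
= (0.520×0.146/0.658)^(-0.5) = (0.1154)^(-0.5) = 2.94 mol/dm³.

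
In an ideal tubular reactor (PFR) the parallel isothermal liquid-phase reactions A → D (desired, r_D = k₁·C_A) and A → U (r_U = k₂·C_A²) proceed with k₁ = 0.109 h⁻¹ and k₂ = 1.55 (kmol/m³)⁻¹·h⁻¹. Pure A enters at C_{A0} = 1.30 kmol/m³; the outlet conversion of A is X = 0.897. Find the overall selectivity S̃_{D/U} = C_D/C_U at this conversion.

0.130

C_A = C_{A0}(1−X) = 0.1339 kmol/m³.
Along a PFR/batch, dC_D/dC_A = −r_D/(r_D+r_U) = −k₁/(k₁+k₂·C_A).
Integrating from C_{A0} to C_A: C_D = (0.109/1.55)·ln[(0.109+1.55·1.30)/(0.109+1.55·0.134)] = 0.07032·ln(2.124/0.3165) = 0.1339 kmol/m³.
C_U = (C_{A0}−C_A)−C_D = 1.032 kmol/m³; S̃_{D/U} = 0.1339/1.032 = 0.130.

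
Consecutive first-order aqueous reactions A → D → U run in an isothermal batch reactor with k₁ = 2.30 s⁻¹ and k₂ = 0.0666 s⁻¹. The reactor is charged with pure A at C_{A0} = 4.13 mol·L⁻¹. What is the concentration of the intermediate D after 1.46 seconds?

The intermediate concentration in a first-order A→B→C sequence is C_D = k₁C_{A0}(e^(−k₁t) − e^(−k₂t))/(k₂−k₁).
e^(−k₁t) = e^(−2.30×1.46) = e^(−3.358) = 0.03480; e^(−k₂t) = e^(−0.09724) = 0.9073.
C_D = 2.30×4.13/(0.0666−2.30) × (0.03480−0.9073) = (-4.253)×(-0.8725) = 3.711 mol·L⁻¹.

3.71 mol·L⁻¹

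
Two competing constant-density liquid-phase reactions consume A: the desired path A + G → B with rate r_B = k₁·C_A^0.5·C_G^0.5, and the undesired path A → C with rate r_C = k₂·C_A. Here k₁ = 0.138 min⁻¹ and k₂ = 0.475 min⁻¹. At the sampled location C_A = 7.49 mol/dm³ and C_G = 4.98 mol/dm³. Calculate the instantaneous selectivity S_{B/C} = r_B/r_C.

0.237

S_{B/C} = r_B/r_C = (k₁·C_A^0.5·C_G^0.5)/(k₂·C_A) = (k₁/k₂)·C_A^-0.5·C_G^0.5.
= (0.138×7.490^0.5×4.980^0.5) / (0.475×7.490) = 0.8428/3.558 = 0.237.
The undesired path is higher order in A, so low C_A (CSTR or dilute feed) favours B.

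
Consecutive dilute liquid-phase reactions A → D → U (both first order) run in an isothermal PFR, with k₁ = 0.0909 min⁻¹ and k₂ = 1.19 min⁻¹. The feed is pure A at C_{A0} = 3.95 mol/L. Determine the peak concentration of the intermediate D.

For a first-order series the maximum intermediate yield is C_{D,max}/C_{A0} = (k₁/k₂)^[k₂/(k₂−k₁)].
= (0.0909/1.19)^(1.19/(1.19−0.0909)) = (0.07639)^(1.083) = 0.06175.
C_{D,max} = 0.06175×3.95 = 0.244 mol/L.

0.244 mol/L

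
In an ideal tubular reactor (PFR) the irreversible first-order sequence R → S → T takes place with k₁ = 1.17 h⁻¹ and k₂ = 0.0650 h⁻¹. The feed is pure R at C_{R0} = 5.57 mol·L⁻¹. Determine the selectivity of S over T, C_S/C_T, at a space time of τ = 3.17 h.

5.98

Solving the coupled first-order balances gives C_S(τ) = [k₁/(k₂−k₁)]·C_{R0}·(e^(−k₁τ) − e^(−k₂τ)).
e^(−k₁τ) = e^(−1.17×3.17) = e^(−3.709) = 0.02450; e^(−k₂τ) = e^(−0.2061) = 0.8138.
C_S = 1.17×5.57/(0.0650−1.17) × (0.02450−0.8138) = (-5.898)×(-0.7893) = 4.655 mol·L⁻¹.
C_R = C_{R0}e^(−k₁τ) = 0.1365 mol·L⁻¹, so C_T = C_{R0}−C_R−C_S = 0.7786 mol·L⁻¹; C_S/C_T = 5.98.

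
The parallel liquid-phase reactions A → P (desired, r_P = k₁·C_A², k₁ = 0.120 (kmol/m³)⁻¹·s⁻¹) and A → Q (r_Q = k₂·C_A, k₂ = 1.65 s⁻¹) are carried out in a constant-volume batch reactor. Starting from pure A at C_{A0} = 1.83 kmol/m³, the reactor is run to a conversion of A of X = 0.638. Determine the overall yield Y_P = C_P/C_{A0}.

C_A = C_{A0}(1−X) = 0.6625 kmol/m³.
Along a PFR/batch, dC_Q/dC_A = −r_Q/(r_P+r_Q) = −k₂/(k₂+k₁·C_A).
Integrating from C_{A0} to C_A: C_Q = (1.65/0.120)·ln[(1.65+0.120·1.83)/(1.65+0.120·0.662)] = 13.75·ln(1.870/1.729) = 1.071 kmol/m³.
Then C_P = (C_{A0}−C_A) − C_Q = 1.168 − 1.071 = 0.09648 kmol/m³.
Y_P = C_P/C_{A0} = 0.09648/1.83 = 0.0527.

0.0527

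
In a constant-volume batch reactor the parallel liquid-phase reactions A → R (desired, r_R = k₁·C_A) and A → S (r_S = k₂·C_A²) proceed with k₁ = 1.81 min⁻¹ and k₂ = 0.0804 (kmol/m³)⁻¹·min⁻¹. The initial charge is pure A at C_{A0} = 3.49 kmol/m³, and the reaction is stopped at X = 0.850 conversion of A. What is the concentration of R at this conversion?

C_A = C_{A0}(1−X) = 0.5235 kmol/m³.
Along a PFR/batch, dC_R/dC_A = −r_R/(r_R+r_S) = −k₁/(k₁+k₂·C_A).
Integrating from C_{A0} to C_A: C_R = (1.81/0.0804)·ln[(1.81+0.0804·3.49)/(1.81+0.0804·0.524)] = 22.51·ln(2.091/1.852) = 2.727 kmol/m³.

2.73 kmol/m³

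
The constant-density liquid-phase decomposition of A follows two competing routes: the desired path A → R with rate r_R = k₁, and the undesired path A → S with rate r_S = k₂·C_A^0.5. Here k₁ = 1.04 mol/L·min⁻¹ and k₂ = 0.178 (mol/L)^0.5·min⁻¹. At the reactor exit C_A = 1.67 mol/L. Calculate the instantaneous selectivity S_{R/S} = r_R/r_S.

4.52

S_{R/S} = r_R/r_S = (k₁)/(k₂·C_A^0.5) = (k₁/k₂)·C_A^-0.5.
= (1.04) / (0.178×1.670^0.5) = 1.040/0.2300 = 4.52.
The undesired path is higher order in A, so low C_A (CSTR or dilute feed) favours R.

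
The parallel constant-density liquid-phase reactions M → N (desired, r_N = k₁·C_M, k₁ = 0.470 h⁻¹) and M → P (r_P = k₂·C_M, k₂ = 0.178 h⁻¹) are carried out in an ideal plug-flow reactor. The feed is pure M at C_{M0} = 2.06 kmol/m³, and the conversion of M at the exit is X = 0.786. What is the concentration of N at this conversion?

1.17 kmol/m³

C_M = C_{M0}(1−X) = 0.4408 kmol/m³.
Both paths are first order in M, so the instantaneous fraction to N is constant: dC_N/d(−C_M) = k₁/(k₁+k₂) = 0.7253.
C_N = 0.7253·(C_{M0}−C_M) = 0.7253×1.619 = 1.17 kmol/m³.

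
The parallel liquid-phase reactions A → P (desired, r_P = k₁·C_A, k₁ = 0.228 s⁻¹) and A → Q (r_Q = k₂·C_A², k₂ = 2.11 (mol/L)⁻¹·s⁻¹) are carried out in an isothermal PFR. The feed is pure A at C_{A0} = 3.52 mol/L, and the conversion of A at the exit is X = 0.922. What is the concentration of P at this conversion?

C_A = C_{A0}(1−X) = 0.2746 mol/L.
Along a PFR/batch, dC_P/dC_A = −r_P/(r_P+r_Q) = −k₁/(k₁+k₂·C_A).
Integrating from C_{A0} to C_A: C_P = (0.228/2.11)·ln[(0.228+2.11·3.52)/(0.228+2.11·0.275)] = 0.1081·ln(7.655/0.8073) = 0.2431 mol/L.

0.243 mol/L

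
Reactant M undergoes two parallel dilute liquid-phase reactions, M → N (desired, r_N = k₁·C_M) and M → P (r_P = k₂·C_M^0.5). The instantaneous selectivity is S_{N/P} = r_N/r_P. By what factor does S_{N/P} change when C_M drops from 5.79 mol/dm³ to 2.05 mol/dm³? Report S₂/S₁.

S_{N/P} = (k₁/k₂)·C_M^0.5, so S₂/S₁ = (C_{M,2}/C_{M,1})^0.5.
= (2.05/5.79)^0.5 = (0.3541)^0.5 = 0.595.
Selectivity toward N falls as C_M falls — high-concentration operation is favoured.

0.595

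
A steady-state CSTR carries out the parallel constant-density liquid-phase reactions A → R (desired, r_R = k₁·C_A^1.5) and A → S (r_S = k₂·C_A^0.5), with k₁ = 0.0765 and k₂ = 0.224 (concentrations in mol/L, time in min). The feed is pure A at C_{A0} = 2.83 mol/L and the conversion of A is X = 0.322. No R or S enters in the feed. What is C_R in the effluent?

0.361 mol/L

Exit C_A = C_{A0}(1−X) = 2.83×0.678 = 1.919 mol/L.
In a CSTR the entire volume is at exit conditions, so r_R = 0.0765×1.919^1.5 = 0.2033 and r_S = 0.224×1.919^0.5 = 0.3103.
Fraction of consumed A going to R: r_R/(r_R+r_S) = 0.3959.
C_R = 0.3959·C_{A0}·X = 0.3959×2.83×0.322 = 0.361 mol/L.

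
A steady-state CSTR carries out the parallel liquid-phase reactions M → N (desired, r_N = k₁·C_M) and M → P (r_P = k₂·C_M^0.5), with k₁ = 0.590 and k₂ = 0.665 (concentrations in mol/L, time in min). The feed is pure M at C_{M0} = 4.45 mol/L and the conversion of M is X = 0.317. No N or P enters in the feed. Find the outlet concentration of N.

0.857 mol/L

Exit C_M = C_{M0}(1−X) = 4.45×0.683 = 3.039 mol/L.
Rates in a CSTR are evaluated at the outlet concentration: r_N = 0.590×3.039 = 1.793, r_P = 0.665×3.039^0.5 = 1.159.
Fraction of consumed M going to N: r_N/(r_N+r_P) = 0.6073.
C_N = 0.6073·C_{M0}·X = 0.6073×4.45×0.317 = 0.857 mol/L.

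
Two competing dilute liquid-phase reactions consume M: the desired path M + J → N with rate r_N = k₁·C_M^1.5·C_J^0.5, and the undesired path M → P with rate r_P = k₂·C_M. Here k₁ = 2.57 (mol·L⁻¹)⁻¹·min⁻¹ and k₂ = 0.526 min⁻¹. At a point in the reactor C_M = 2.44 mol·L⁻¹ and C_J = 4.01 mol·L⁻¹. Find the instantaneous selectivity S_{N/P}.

15.3

S_{N/P} = r_N/r_P = (k₁·C_M^1.5·C_J^0.5)/(k₂·C_M) = (k₁/k₂)·C_M^0.5·C_J^0.5.
= (2.57×2.440^1.5×4.010^0.5) / (0.526×2.440) = 19.62/1.283 = 15.3.
Since the desired path is higher order in M, keeping C_M high (PFR or concentrated feed) favours N.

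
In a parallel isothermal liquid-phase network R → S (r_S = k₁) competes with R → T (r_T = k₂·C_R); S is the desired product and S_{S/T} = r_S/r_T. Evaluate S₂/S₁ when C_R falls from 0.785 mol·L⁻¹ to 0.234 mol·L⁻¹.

3.35

S_{S/T} = (k₁/k₂)·C_R⁻¹, so S₂/S₁ = (C_{R,2}/C_{R,1})⁻¹.
= 0.785/0.234 = 3.35.
Selectivity toward S rises as C_R falls — low-concentration operation is favoured.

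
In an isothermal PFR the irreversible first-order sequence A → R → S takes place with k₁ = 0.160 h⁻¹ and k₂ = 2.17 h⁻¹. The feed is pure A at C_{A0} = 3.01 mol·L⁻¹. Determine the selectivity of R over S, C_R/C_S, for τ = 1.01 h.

0.651

For first-order series with pure A initially, C_R(τ) = k₁C_{A0}/(k₂−k₁)·(e^(−k₁τ) − e^(−k₂τ)).
e^(−k₁τ) = e^(−0.160×1.01) = e^(−0.1616) = 0.8508; e^(−k₂τ) = e^(−2.192) = 0.1117.
C_R = 0.160×3.01/(2.17−0.160) × (0.8508−0.1117) = 0.2396×0.7391 = 0.1771 mol·L⁻¹.
C_A = C_{A0}e^(−k₁τ) = 2.561 mol·L⁻¹, so C_S = C_{A0}−C_A−C_R = 0.2721 mol·L⁻¹; C_R/C_S = 0.651.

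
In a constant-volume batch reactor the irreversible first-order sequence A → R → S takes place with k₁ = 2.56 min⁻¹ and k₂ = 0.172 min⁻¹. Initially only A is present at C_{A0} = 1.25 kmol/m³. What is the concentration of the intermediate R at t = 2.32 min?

0.896 kmol/m³

For first-order series with pure A initially, C_R(t) = k₁C_{A0}/(k₂−k₁)·(e^(−k₁t) − e^(−k₂t)).
e^(−k₁t) = e^(−2.56×2.32) = e^(−5.939) = 0.002634; e^(−k₂t) = e^(−0.3990) = 0.6710.
C_R = 2.56×1.25/(0.172−2.56) × (0.002634−0.6710) = (-1.340)×(-0.6683) = 0.8956 kmol/m³.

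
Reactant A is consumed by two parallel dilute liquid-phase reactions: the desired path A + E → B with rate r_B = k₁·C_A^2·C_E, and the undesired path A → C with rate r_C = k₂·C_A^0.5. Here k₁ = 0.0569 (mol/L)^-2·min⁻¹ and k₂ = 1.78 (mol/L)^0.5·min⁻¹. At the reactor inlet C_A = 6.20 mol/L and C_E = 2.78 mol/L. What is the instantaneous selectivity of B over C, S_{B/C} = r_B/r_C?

S_{B/C} = r_B/r_C = (k₁·C_A^2·C_E)/(k₂·C_A^0.5) = (k₁/k₂)·C_A^1.5·C_E.
= (0.0569×6.200^2×2.780) / (1.78×6.200^0.5) = 6.081/4.432 = 1.37.
Since the desired path is higher order in A, keeping C_A high (PFR or concentrated feed) favours B.

1.37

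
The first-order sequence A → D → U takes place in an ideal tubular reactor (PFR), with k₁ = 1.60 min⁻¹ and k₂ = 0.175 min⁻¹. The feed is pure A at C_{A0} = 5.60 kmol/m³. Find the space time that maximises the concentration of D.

The intermediate peaks when r₁ = r₂, i.e. k₁e^(−k₁τ) = k₂e^(−k₂τ), giving τ_opt = ln(k₂/k₁)/(k₂−k₁).
= ln(0.175/1.60)/(0.175−1.60) = ln(0.1094)/-1.425 = -2.213/-1.425 = 1.55 min.

1.55 min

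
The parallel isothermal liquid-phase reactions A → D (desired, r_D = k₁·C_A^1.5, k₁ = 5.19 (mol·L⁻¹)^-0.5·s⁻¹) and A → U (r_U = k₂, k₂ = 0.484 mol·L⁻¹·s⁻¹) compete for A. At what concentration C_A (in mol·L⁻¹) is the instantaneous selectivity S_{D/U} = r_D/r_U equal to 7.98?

0.821 mol·L⁻¹

S_{D/U} = (k₁/k₂)·C_A^1.5 ⇒ C_A = (S·k₂/k₁)^(1/1.5).
= (7.98×0.484/5.19)^(0.6667) = (0.7442)^(0.6667) = 0.821 mol·L⁻¹.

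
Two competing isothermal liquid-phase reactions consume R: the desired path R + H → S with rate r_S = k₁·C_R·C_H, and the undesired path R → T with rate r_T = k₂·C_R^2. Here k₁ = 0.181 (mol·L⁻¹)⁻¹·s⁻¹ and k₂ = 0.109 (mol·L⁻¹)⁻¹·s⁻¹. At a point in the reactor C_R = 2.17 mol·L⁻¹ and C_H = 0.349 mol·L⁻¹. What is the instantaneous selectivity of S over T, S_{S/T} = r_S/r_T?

S_{S/T} = r_S/r_T = (k₁·C_R·C_H)/(k₂·C_R^2) = (k₁/k₂)·C_R⁻¹·C_H.
= (0.181×2.170×0.3490) / (0.109×2.170^2) = 0.1371/0.5133 = 0.267.
The undesired path is higher order in R, so low C_R (CSTR or dilute feed) favours S.

0.267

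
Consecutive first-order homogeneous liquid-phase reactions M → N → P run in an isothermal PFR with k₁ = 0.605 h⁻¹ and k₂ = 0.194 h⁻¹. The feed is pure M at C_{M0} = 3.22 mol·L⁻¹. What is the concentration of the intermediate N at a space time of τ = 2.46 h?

1.87 mol·L⁻¹

For first-order series with pure M initially, C_N(τ) = k₁C_{M0}/(k₂−k₁)·(e^(−k₁τ) − e^(−k₂τ)).
e^(−k₁τ) = e^(−0.605×2.46) = e^(−1.488) = 0.2258; e^(−k₂τ) = e^(−0.4772) = 0.6205.
C_N = 0.605×3.22/(0.194−0.605) × (0.2258−0.6205) = (-4.740)×(-0.3947) = 1.871 mol·L⁻¹.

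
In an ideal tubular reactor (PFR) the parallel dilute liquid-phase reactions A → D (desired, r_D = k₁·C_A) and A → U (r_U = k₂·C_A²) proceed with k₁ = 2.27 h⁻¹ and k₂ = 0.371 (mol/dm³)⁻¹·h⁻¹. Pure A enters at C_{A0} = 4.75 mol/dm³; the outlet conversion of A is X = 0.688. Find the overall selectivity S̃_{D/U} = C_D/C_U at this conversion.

2.03

C_A = C_{A0}(1−X) = 1.482 mol/dm³.
Along a PFR/batch, dC_D/dC_A = −r_D/(r_D+r_U) = −k₁/(k₁+k₂·C_A).
Integrating from C_{A0} to C_A: C_D = (2.27/0.371)·ln[(2.27+0.371·4.75)/(2.27+0.371·1.48)] = 6.119·ln(4.032/2.820) = 2.188 mol/dm³.
C_U = (C_{A0}−C_A)−C_D = 1.080 mol/dm³; S̃_{D/U} = 2.188/1.080 = 2.03.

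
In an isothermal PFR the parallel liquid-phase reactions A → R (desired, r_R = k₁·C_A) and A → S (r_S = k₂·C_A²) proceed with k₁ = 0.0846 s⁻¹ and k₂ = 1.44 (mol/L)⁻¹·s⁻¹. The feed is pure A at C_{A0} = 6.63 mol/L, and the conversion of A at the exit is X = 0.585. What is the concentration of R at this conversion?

0.0509 mol/L

C_A = C_{A0}(1−X) = 2.751 mol/L.
Along a PFR/batch, dC_R/dC_A = −r_R/(r_R+r_S) = −k₁/(k₁+k₂·C_A).
Integrating from C_{A0} to C_A: C_R = (0.0846/1.44)·ln[(0.0846+1.44·6.63)/(0.0846+1.44·2.75)] = 0.05875·ln(9.632/4.047) = 0.05095 mol/L.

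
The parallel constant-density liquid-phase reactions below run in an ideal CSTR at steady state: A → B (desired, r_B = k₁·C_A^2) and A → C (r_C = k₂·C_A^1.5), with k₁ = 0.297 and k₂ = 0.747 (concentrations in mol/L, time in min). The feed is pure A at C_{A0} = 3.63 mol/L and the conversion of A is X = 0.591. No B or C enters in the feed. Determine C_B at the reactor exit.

Exit C_A = C_{A0}(1−X) = 3.63×0.409 = 1.485 mol/L.
Rates in a CSTR are evaluated at the outlet concentration: r_B = 0.297×1.485^2 = 0.6547, r_C = 0.747×1.485^1.5 = 1.351.
Fraction of consumed A going to B: r_B/(r_B+r_C) = 0.3264.
C_B = 0.3264·C_{A0}·X = 0.3264×3.63×0.591 = 0.700 mol/L.

0.700 mol/L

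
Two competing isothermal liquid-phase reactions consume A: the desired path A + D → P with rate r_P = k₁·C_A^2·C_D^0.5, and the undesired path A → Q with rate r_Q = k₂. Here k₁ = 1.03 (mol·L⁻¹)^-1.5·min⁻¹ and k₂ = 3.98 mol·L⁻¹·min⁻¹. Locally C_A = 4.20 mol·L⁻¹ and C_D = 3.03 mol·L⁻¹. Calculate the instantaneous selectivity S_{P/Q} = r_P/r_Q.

S_{P/Q} = r_P/r_Q = (k₁·C_A^2·C_D^0.5)/(k₂) = (k₁/k₂)·C_A^2·C_D^0.5.
= (1.03×4.200^2×3.030^0.5) / (3.98) = 31.63/3.980 = 7.95.

7.95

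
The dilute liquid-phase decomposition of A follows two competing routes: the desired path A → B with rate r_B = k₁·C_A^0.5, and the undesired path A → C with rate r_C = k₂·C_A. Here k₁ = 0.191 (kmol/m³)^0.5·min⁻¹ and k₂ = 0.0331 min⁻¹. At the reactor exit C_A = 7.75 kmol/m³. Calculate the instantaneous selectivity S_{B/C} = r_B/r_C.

S_{B/C} = r_B/r_C = (k₁·C_A^0.5)/(k₂·C_A) = (k₁/k₂)·C_A^-0.5.
= (0.191×7.750^0.5) / (0.0331×7.750) = 0.5317/0.2565 = 2.07.

2.07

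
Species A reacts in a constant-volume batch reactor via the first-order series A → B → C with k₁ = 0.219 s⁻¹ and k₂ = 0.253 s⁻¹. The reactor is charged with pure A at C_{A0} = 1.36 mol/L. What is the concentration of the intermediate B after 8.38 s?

The intermediate concentration in a first-order A→B→C sequence is C_B = k₁C_{A0}(e^(−k₁t) − e^(−k₂t))/(k₂−k₁).
e^(−k₁t) = e^(−0.219×8.38) = e^(−1.835) = 0.1596; e^(−k₂t) = e^(−2.120) = 0.1200.
C_B = 0.219×1.36/(0.253−0.219) × (0.1596−0.1200) = 8.760×0.03956 = 0.3466 mol/L.

0.347 mol/L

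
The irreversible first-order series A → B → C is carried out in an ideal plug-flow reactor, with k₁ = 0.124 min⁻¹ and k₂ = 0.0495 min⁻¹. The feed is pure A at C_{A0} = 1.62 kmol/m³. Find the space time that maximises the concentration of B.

12.3 min

The intermediate peaks when r₁ = r₂, i.e. k₁e^(−k₁τ) = k₂e^(−k₂τ), giving τ_opt = ln(k₂/k₁)/(k₂−k₁).
= ln(0.0495/0.124)/(0.0495−0.124) = ln(0.3992)/-0.07450 = -0.9183/-0.07450 = 12.3 min.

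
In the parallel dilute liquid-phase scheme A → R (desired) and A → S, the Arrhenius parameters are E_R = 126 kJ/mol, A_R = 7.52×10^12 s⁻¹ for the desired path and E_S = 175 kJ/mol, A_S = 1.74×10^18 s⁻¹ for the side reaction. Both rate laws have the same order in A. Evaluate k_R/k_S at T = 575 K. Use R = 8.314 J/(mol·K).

k_R/k_S = (A_R/A_S)·exp[−(E_R−E_S)/(RT)] = (A_R/A_S)·exp[(E_S−E_R)/(RT)].
(E_S−E_R)/(RT) = (175−126)×10³/(8.314×575) = 49000/4781 = 10.25.
k_R/k_S = (7.52×10^12/1.74×10^18)·exp(10.25) = 4.322×10^-6 × 28279 = 0.122.
Since E_R < E_S, lowering the temperature improves selectivity toward R.

0.122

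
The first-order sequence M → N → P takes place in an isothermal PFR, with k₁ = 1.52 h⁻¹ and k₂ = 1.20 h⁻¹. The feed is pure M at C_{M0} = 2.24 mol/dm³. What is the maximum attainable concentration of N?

0.923 mol/dm³

Evaluating C_N at τ_opt = ln(k₂/k₁)/(k₂−k₁) gives C_{N,max}/C_{M0} = (k₁/k₂)^[k₂/(k₂−k₁)].
= (1.52/1.20)^(1.20/(1.20−1.52)) = (1.267)^(-3.750) = 0.4121.
C_{N,max} = 0.4121×2.24 = 0.923 mol/dm³.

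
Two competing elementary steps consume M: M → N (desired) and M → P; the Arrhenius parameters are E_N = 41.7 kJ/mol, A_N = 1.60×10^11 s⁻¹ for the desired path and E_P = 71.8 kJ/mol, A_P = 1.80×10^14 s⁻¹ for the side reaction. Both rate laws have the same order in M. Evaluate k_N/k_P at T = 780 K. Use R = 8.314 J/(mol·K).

0.0922

k_N/k_P = (A_N/A_P)·exp[−(E_N−E_P)/(RT)] = (A_N/A_P)·exp[(E_P−E_N)/(RT)].
(E_P−E_N)/(RT) = (71.8−41.7)×10³/(8.314×780) = 30100/6485 = 4.642.
k_N/k_P = (1.60×10^11/1.80×10^14)·exp(4.642) = 8.889×10^-4 × 103.7 = 0.0922.
Since E_N < E_P, lowering the temperature improves selectivity toward N.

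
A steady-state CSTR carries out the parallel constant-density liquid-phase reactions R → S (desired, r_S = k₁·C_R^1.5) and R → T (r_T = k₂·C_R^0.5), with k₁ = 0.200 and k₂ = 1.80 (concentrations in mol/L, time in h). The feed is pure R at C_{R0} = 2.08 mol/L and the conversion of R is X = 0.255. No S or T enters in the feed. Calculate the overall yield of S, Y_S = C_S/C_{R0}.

0.0375

Exit C_R = C_{R0}(1−X) = 2.08×0.745 = 1.550 mol/L.
A CSTR operates uniformly at the exit composition, giving r_S = 0.3858 and r_T = 2.241 (each k·C_R^n at C_R = 1.550).
Fraction of consumed R going to S: r_S/(r_S+r_T) = 0.1469.
C_S = 0.1469·C_{R0}·X = 0.1469×2.08×0.255 = 0.0779 mol/L; Y_S = C_S/C_{R0} = 0.0375.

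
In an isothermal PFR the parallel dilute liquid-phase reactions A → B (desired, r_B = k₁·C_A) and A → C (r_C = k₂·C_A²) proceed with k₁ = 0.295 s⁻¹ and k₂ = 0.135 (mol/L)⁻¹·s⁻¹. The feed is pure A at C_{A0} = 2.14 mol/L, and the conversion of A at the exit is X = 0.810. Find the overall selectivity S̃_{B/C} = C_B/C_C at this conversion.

1.82

C_A = C_{A0}(1−X) = 0.4066 mol/L.
Along a PFR/batch, dC_B/dC_A = −r_B/(r_B+r_C) = −k₁/(k₁+k₂·C_A).
Integrating from C_{A0} to C_A: C_B = (0.295/0.135)·ln[(0.295+0.135·2.14)/(0.295+0.135·0.407)] = 2.185·ln(0.5839/0.3499) = 1.119 mol/L.
C_C = (C_{A0}−C_A)−C_B = 0.6143 mol/L; S̃_{B/C} = 1.119/0.6143 = 1.82.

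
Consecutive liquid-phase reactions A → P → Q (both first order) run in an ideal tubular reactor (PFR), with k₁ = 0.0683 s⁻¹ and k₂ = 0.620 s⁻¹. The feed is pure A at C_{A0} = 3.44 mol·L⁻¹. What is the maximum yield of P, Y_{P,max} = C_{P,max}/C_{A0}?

For a first-order series the maximum intermediate yield is C_{P,max}/C_{A0} = (k₁/k₂)^[k₂/(k₂−k₁)].
= (0.0683/0.620)^(0.620/(0.620−0.0683)) = (0.1102)^(1.124) = 0.08384.

0.0838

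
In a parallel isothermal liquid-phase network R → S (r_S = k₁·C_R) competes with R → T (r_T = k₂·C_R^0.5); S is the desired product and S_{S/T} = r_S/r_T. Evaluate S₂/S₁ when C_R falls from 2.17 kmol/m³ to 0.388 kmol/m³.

S_{S/T} = (k₁/k₂)·C_R^0.5, so S₂/S₁ = (C_{R,2}/C_{R,1})^0.5.
= (0.388/2.17)^0.5 = (0.1788)^0.5 = 0.423.
Selectivity toward S falls as C_R falls — high-concentration operation is favoured.

0.423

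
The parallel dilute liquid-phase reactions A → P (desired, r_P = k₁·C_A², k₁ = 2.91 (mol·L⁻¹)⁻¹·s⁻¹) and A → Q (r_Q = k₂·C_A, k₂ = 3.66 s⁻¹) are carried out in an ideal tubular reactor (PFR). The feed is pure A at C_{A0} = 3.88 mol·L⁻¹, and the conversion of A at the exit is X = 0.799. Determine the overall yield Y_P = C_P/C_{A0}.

0.499

C_A = C_{A0}(1−X) = 0.7799 mol·L⁻¹.
Along a PFR/batch, dC_Q/dC_A = −r_Q/(r_P+r_Q) = −k₂/(k₂+k₁·C_A).
Integrating from C_{A0} to C_A: C_Q = (3.66/2.91)·ln[(3.66+2.91·3.88)/(3.66+2.91·0.780)] = 1.258·ln(14.95/5.929) = 1.163 mol·L⁻¹.
Then C_P = (C_{A0}−C_A) − C_Q = 3.100 − 1.163 = 1.937 mol·L⁻¹.
Y_P = C_P/C_{A0} = 1.937/3.88 = 0.499.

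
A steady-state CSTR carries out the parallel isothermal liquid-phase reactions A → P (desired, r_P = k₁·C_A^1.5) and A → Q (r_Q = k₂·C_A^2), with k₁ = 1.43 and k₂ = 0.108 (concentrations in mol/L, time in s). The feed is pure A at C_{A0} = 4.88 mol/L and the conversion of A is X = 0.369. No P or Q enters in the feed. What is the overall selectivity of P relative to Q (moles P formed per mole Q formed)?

7.55

Exit C_A = C_{A0}(1−X) = 4.88×0.631 = 3.079 mol/L.
A CSTR operates uniformly at the exit composition, giving r_P = 7.727 and r_Q = 1.024 (each k·C_A^n at C_A = 3.079).
Overall selectivity = C_P/C_Q = r_Pτ/(r_Qτ) = r_P/r_Q = 7.55.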